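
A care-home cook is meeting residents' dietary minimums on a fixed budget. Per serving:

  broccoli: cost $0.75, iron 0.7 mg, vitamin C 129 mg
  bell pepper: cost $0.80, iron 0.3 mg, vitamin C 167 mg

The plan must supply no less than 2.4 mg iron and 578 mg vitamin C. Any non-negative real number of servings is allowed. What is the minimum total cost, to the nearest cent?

$3.15

The cheapest plan sits at a corner of the feasible region — with two constraints it uses at most two foods.
broccoli only: max(2.4/0.7, 578/129) = 4.481 servings → $3.36.
bell pepper only: max(2.4/0.3, 578/167) = 8 servings → $6.40.
broccoli + bell pepper with both tight: 2.908 servings and 1.215 servings → $3.15.
Cheapest feasible corner: $3.15.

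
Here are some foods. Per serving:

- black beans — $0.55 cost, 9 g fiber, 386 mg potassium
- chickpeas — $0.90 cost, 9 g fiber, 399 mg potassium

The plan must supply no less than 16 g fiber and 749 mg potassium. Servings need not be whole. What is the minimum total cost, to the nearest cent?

A basic optimal solution has at most two foods positive. Try each food alone and each pair with both targets met exactly.
black beans only: max(16/9, 749/386) = 1.94 servings → $1.07.
chickpeas only: max(16/9, 749/399) = 1.877 servings → $1.69.
black beans + chickpeas with both targets exact would need a negative amount; discard.
So the least-cost plan costs $1.07.

$1.07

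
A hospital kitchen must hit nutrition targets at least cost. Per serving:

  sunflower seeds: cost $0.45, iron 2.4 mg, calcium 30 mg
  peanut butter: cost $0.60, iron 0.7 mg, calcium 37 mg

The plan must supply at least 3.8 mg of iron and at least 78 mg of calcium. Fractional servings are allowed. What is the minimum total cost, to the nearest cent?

With two linear requirements the optimum uses one or two foods; enumerate the corners.
sunflower seeds only: max(3.8/2.4, 78/30) = 2.6 servings → $1.17.
peanut butter only: max(3.8/0.7, 78/37) = 5.429 servings → $3.26.
sunflower seeds + peanut butter with both tight: 1.268 servings and 1.08 servings → $1.22.
Cheapest feasible corner: $1.17.

$1.17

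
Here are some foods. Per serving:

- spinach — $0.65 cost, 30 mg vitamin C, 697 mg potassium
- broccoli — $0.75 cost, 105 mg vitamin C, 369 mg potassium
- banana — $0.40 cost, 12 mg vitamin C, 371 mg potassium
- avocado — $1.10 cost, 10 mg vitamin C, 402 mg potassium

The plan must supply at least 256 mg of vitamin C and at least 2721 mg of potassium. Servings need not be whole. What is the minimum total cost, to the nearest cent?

Two binding constraints pin down two serving amounts, so the optimal mix uses at most two foods. The candidates are each food alone (scaled to the tighter of vitamin C/potassium) and each pair with both constraints tight.
spinach only: max(256/30, 2721/697) = 8.533 servings → $5.55.
broccoli only: max(256/105, 2721/369) = 7.374 servings → $5.53.
banana only: max(256/12, 2721/371) = 21.33 servings → $8.53.
avocado only: max(256/10, 2721/402) = 25.6 servings → $28.16.
spinach + broccoli with both tight: 3.079 servings and 1.558 servings → $3.17.
spinach + banana: intersection lies outside the first quadrant.
spinach + avocado: intersection lies outside the first quadrant.
broccoli + banana with both tight: 1.805 servings and 5.539 servings → $3.57.
broccoli + avocado with both tight: 1.965 servings and 4.965 servings → $6.94.
banana + avocado with both targets exact would need a negative amount; discard.
The minimum over all feasible corners is $3.17.

$3.17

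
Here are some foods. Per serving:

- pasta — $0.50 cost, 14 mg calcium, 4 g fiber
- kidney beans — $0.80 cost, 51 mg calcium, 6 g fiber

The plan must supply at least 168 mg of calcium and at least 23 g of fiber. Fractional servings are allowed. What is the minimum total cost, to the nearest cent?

With two linear requirements the optimum uses one or two foods; enumerate the corners.
pasta only: max(168/14, 23/4) = 12 servings → $6.00.
kidney beans only: max(168/51, 23/6) = 3.833 servings → $3.07.
pasta + kidney beans with both tight: 1.375 servings and 2.917 servings → $3.02.
So the least-cost plan costs $3.02.

$3.02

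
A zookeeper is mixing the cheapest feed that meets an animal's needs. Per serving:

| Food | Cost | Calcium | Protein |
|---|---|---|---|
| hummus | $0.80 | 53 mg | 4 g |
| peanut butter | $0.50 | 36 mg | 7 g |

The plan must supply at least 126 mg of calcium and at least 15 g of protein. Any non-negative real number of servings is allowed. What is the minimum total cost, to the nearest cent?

$1.75

Compare the cost at each extreme point of the feasible region.
hummus only: max(126/53, 15/4) = 3.75 servings → $3.00.
peanut butter only: max(126/36, 15/7) = 3.5 servings → $1.75.
hummus + peanut butter with both tight: 1.507 servings and 1.282 servings → $1.85.
So the least-cost plan costs $1.75.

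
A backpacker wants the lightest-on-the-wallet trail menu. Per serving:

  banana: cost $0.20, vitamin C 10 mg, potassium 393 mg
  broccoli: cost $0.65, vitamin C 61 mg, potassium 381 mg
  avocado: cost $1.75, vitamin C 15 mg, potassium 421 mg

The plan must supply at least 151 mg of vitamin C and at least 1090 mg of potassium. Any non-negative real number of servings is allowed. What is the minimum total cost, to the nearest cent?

$1.65

This is a tiny linear program; its minimum lies at a vertex of the feasible set. List the vertices and price them.
banana only: max(151/10, 1090/393) = 15.1 servings → $3.02.
broccoli only: max(151/61, 1090/381) = 2.861 servings → $1.86.
avocado only: max(151/15, 1090/421) = 10.07 servings → $17.62.
banana + broccoli with both tight: 0.4443 servings and 2.403 servings → $1.65.
banana + avocado with both targets exact would need a negative amount; discard.
broccoli + avocado with both tight: 2.365 servings and 0.4487 servings → $2.32.
So the least-cost plan costs $1.65.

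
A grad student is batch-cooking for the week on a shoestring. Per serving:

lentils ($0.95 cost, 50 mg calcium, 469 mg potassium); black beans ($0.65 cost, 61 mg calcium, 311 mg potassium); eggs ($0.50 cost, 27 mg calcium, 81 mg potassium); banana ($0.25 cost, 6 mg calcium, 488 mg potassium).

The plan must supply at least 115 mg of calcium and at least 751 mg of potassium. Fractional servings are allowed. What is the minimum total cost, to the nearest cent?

$1.29

Minimising a linear cost over {calcium ≥ 115, potassium ≥ 751, servings ≥ 0} — the optimum is at a vertex, using one or two foods.
lentils only: max(115/50, 751/469) = 2.3 servings → $2.19.
black beans only: max(115/61, 751/311) = 2.415 servings → $1.57.
eggs only: max(115/27, 751/81) = 9.272 servings → $4.64.
banana only: max(115/6, 751/488) = 19.17 servings → $4.79.
lentils + black beans with both tight: 0.7693 servings and 1.255 servings → $1.55.
lentils + eggs with both tight: 1.273 servings and 1.902 servings → $2.16.
lentils + banana: intersection lies outside the first quadrant.
black beans + eggs with both targets exact would need a negative amount; discard.
black beans + banana with both tight: 1.85 servings and 0.36 servings → $1.29.
eggs + banana with both tight: 4.067 servings and 0.8638 servings → $2.25.
The minimum over all feasible corners is $1.29.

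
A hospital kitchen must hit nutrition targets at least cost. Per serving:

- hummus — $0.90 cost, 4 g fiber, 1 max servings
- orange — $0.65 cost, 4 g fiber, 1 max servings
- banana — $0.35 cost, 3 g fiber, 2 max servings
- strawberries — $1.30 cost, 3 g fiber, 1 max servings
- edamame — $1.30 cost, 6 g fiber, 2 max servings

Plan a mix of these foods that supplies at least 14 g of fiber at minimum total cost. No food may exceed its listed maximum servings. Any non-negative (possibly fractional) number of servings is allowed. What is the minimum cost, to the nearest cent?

Cost per g of fiber: banana $0.1167, orange $0.1625, edamame $0.2167, hummus $0.2250, strawberries $0.4333.
Take 2 servings of banana: +6.0 g fiber for $0.70 (total $0.70, still need 8.0 g).
Take 1 serving of orange: +4.0 g fiber for $0.65 (total $1.35, still need 4.0 g).
Take 0.6667 servings of edamame: +4.0 g fiber for $0.87 (total $2.22, still need 0.0 g).
Greedy by cheapest-per-g is optimal for a single linear constraint, so the minimum cost is $2.22.

$2.22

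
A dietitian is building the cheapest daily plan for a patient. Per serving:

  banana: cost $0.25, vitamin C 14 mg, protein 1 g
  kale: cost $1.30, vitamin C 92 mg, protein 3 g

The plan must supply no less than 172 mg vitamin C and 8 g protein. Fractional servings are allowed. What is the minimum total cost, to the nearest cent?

$2.66

This is a tiny linear program; its minimum lies at a vertex of the feasible set. List the vertices and price them.
banana only: max(172/14, 8/1) = 12.29 servings → $3.07.
kale only: max(172/92, 8/3) = 2.667 servings → $3.47.
banana + kale with both tight: 4.4 servings and 1.2 servings → $2.66.
The minimum over all feasible corners is $2.66.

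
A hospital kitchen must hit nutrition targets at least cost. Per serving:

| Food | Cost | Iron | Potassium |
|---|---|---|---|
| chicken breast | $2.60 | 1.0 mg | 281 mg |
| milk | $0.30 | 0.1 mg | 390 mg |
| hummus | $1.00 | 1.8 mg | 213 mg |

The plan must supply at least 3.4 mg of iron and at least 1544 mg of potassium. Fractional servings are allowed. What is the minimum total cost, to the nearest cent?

$2.63

A basic optimal solution has at most two foods positive. Try each food alone and each pair with both targets met exactly.
chicken breast only: max(3.4/1.0, 1544/281) = 5.495 servings → $14.29.
milk only: max(3.4/0.1, 1544/390) = 34 servings → $10.20.
hummus only: max(3.4/1.8, 1544/213) = 7.249 servings → $7.25.
chicken breast + milk with both tight: 3.237 servings and 1.626 servings → $8.91.
chicken breast + hummus with both targets exact would need a negative amount; discard.
milk + hummus with both tight: 3.019 servings and 1.721 servings → $2.63.
The minimum over all feasible corners is $2.63.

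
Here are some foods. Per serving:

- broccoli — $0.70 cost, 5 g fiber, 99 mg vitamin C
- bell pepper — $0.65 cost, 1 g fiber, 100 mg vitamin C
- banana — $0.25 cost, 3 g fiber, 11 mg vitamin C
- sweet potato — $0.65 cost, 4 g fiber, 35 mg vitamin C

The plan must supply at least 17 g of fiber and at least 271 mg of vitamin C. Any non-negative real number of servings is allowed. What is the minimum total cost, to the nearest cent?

For a min-cost LP with two ≥-constraints, a basic feasible solution has at most two positive variables.
broccoli only: max(17/5, 271/99) = 3.4 servings → $2.38.
bell pepper only: max(17/1, 271/100) = 17 servings → $11.05.
banana only: max(17/3, 271/11) = 24.64 servings → $6.16.
sweet potato only: max(17/4, 271/35) = 7.743 servings → $5.03.
broccoli + bell pepper: intersection lies outside the first quadrant.
broccoli + banana with both tight: 2.587 servings and 1.355 servings → $2.15.
broccoli + sweet potato with both tight: 2.213 servings and 1.484 servings → $2.51.
bell pepper + banana with both tight: 2.166 servings and 4.945 servings → $2.64.
bell pepper + sweet potato with both tight: 1.34 servings and 3.915 servings → $3.42.
banana + sweet potato: the both-tight solution has a negative serving — not a feasible corner.
So the least-cost plan costs $2.15.

$2.15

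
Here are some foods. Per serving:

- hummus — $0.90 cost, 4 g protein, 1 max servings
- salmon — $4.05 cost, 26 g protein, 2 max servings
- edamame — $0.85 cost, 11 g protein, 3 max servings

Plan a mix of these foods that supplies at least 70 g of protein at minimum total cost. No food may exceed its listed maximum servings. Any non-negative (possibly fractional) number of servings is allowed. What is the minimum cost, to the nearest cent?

Cost per g of protein: edamame $0.0773, salmon $0.1558, hummus $0.2250.
Take 3 servings of edamame: +33.0 g protein for $2.55 (total $2.55, still need 37.0 g).
Take 1.423 servings of salmon: +37.0 g protein for $5.76 (total $8.31, still need 0.0 g).
Greedy by cheapest-per-g is optimal for a single linear constraint, so the minimum cost is $8.31.

$8.31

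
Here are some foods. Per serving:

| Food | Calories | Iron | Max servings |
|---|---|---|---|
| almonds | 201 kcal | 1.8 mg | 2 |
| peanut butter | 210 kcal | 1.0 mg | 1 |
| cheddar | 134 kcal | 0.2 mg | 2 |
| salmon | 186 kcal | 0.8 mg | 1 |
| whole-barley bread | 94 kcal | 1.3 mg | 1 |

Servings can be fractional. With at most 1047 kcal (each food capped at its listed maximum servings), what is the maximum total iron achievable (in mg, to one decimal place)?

6.9 mg

Iron per kcal: whole-barley bread 0.01383, almonds 0.008955, peanut butter 0.004762, salmon 0.004301, cheddar 0.001493.
Take 1 serving of whole-barley bread: uses 94 kcal, +1.3 mg iron (running total 1.3 mg).
Take 2 servings of almonds: uses 402 kcal, +3.6 mg iron (running total 4.9 mg).
Take 1 serving of peanut butter: uses 210 kcal, +1.0 mg iron (running total 5.9 mg).
Take 1 serving of salmon: uses 186 kcal, +0.8 mg iron (running total 6.7 mg).
Take 1.157 servings of cheddar: uses 155 kcal, +0.2 mg iron (running total 6.9 mg).
Greedy by best ratio exhausts the calories allowance optimally: 6.9 mg.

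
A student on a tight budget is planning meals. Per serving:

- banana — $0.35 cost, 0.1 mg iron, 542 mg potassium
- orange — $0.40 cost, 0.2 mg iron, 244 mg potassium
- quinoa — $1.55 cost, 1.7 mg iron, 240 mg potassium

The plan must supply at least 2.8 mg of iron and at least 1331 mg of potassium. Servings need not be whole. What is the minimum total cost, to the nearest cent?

banana only: max(2.8/0.1, 1331/542) = 28 servings → $9.80.
orange only: max(2.8/0.2, 1331/244) = 14 servings → $5.60.
quinoa only: max(2.8/1.7, 1331/240) = 5.546 servings → $8.60.
banana + orange: intersection lies outside the first quadrant.
banana + quinoa with both tight: 1.773 servings and 1.543 servings → $3.01.
orange + quinoa with both tight: 4.337 servings and 1.137 servings → $3.50.
The minimum over all feasible corners is $3.01.

$3.01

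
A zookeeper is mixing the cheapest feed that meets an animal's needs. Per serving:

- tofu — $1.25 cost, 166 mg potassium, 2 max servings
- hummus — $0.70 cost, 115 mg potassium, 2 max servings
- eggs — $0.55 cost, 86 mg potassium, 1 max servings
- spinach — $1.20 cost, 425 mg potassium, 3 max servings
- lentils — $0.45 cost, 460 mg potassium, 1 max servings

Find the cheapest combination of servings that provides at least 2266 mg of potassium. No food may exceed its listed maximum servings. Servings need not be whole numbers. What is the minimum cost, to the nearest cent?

Cost per mg of potassium: lentils $0.0010, spinach $0.0028, hummus $0.0061, eggs $0.0064, tofu $0.0075.
Take 1 serving of lentils: +460.0 mg potassium for $0.45 (total $0.45, still need 1806.0 mg).
Take 3 servings of spinach: +1275.0 mg potassium for $3.60 (total $4.05, still need 531.0 mg).
Take 2 servings of hummus: +230.0 mg potassium for $1.40 (total $5.45, still need 301.0 mg).
Take 1 serving of eggs: +86.0 mg potassium for $0.55 (total $6.00, still need 215.0 mg).
Take 1.295 servings of tofu: +215.0 mg potassium for $1.62 (total $7.62, still need 0.0 mg).
Filling from the cheapest source first is optimal under one linear minimum: $7.62.

$7.62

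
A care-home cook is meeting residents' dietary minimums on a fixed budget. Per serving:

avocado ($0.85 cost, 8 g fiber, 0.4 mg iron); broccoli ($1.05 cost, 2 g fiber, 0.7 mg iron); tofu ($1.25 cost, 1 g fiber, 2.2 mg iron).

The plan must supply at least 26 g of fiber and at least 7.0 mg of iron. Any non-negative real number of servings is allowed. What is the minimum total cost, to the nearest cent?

$5.79

Two binding constraints pin down two serving amounts, so the optimal mix uses at most two foods. The candidates are each food alone (scaled to the tighter of fiber/iron) and each pair with both constraints tight.
avocado only: max(26/8, 7.0/0.4) = 17.5 servings → $14.88.
broccoli only: max(26/2, 7.0/0.7) = 13 servings → $13.65.
tofu only: max(26/1, 7.0/2.2) = 26 servings → $32.50.
avocado + broccoli with both tight: 0.875 servings and 9.5 servings → $10.72.
avocado + tofu with both tight: 2.919 servings and 2.651 servings → $5.79.
broccoli + tofu with both targets exact would need a negative amount; discard.
The minimum over all feasible corners is $5.79.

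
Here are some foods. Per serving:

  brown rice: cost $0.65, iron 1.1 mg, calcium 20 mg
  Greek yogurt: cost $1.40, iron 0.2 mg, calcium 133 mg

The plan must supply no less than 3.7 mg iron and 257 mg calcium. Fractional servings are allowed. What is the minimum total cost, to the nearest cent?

At the optimum either one food covers both requirements or two foods hit both targets exactly; no other combination can be cheaper.
brown rice only: max(3.7/1.1, 257/20) = 12.85 servings → $8.35.
Greek yogurt only: max(3.7/0.2, 257/133) = 18.5 servings → $25.90.
brown rice + Greek yogurt with both tight: 3.097 servings and 1.467 servings → $4.07.
Cheapest feasible corner: $4.07.

$4.07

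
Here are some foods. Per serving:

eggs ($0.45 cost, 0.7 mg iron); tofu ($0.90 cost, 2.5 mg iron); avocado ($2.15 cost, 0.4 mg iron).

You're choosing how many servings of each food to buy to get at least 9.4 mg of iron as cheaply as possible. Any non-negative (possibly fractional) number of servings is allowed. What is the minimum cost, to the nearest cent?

Cost per mg of iron: tofu $0.3600, eggs $0.6429, avocado $5.3750.
With no serving limits, use only tofu: 9.4 mg / 2.5 mg = 3.76 servings × $0.90 = $3.38.

$3.38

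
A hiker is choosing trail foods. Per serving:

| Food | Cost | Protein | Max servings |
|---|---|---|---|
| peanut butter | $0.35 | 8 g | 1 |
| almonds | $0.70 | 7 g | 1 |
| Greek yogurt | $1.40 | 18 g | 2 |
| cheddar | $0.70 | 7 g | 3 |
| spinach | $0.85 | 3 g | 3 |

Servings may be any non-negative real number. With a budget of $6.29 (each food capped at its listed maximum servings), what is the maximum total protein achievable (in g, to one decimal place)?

73.2 g

Protein per dollar: peanut butter 22.86, Greek yogurt 12.86, almonds 10, cheddar 10, spinach 3.529.
Take 1 serving of peanut butter: spends $0.35, +8.0 g protein (running total 8.0 g).
Take 2 servings of Greek yogurt: spends $2.80, +36.0 g protein (running total 44.0 g).
Take 1 serving of almonds: spends $0.70, +7.0 g protein (running total 51.0 g).
Take 3 servings of cheddar: spends $2.10, +21.0 g protein (running total 72.0 g).
Take 0.4 servings of spinach: spends $0.34, +1.2 g protein (running total 73.2 g).
Greedy by best ratio exhausts the cost allowance optimally: 73.2 g.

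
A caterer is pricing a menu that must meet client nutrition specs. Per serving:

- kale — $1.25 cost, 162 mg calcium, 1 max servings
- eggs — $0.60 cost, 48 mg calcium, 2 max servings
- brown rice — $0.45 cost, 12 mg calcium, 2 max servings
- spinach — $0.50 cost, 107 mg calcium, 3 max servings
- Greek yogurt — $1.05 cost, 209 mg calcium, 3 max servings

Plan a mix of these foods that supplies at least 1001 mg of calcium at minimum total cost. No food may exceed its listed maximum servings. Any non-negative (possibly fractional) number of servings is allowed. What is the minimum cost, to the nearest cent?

$5.06

Cost per mg of calcium: spinach $0.0047, Greek yogurt $0.0050, kale $0.0077, eggs $0.0125, brown rice $0.0375.
Take 3 servings of spinach: +321.0 mg calcium for $1.50 (total $1.50, still need 680.0 mg).
Take 3 servings of Greek yogurt: +627.0 mg calcium for $3.15 (total $4.65, still need 53.0 mg).
Take 0.3272 servings of kale: +53.0 mg calcium for $0.41 (total $5.06, still need 0.0 mg).
Greedy by cheapest-per-mg is optimal for a single linear constraint, so the minimum cost is $5.06.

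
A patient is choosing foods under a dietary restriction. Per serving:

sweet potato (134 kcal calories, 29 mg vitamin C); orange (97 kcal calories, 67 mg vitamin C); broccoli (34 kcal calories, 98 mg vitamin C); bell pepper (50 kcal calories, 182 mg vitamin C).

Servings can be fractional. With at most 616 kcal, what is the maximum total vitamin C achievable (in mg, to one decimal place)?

Vitamin C per kcal: bell pepper 3.64, broccoli 2.882, orange 0.6907, sweet potato 0.2164.
With no serving limits, spend the whole calories allowance on bell pepper: 616 kcal / 50 kcal × 182 mg = 2242.2 mg.

2242.2 mg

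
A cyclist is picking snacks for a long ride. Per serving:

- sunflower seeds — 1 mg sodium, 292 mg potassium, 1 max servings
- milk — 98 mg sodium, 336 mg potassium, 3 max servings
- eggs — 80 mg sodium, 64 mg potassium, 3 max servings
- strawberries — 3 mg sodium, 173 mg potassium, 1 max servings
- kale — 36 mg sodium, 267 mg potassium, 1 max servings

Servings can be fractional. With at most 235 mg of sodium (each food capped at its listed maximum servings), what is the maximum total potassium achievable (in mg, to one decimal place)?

Potassium per mg sodium: sunflower seeds 292, strawberries 57.67, kale 7.417, milk 3.429, eggs 0.8.
Take 1 serving of sunflower seeds: uses 1 mg sodium, +292.0 mg potassium (running total 292.0 mg).
Take 1 serving of strawberries: uses 3 mg sodium, +173.0 mg potassium (running total 465.0 mg).
Take 1 serving of kale: uses 36 mg sodium, +267.0 mg potassium (running total 732.0 mg).
Take 1.99 servings of milk: uses 195 mg sodium, +668.6 mg potassium (running total 1400.6 mg).
Greedy by best ratio exhausts the sodium allowance optimally: 1400.6 mg.

1400.6 mg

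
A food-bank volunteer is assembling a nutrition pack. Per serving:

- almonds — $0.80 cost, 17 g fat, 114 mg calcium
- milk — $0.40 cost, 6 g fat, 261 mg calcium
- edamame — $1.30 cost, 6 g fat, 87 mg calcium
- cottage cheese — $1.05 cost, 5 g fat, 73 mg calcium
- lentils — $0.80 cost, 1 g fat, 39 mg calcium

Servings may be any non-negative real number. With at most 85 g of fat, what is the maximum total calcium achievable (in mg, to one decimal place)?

Calcium per g fat: milk 43.5, lentils 39, cottage cheese 14.6, edamame 14.5, almonds 6.706.
With no serving limits, spend the whole fat allowance on milk: 85 g / 6 g × 261 mg = 3697.5 mg.

3697.5 mg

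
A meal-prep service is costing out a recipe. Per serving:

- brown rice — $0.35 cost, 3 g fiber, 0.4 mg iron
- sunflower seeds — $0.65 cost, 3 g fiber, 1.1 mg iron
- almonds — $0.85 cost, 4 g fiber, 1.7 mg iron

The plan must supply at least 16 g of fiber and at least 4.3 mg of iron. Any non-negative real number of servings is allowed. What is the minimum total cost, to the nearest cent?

$2.58

For a min-cost LP with two ≥-constraints, a basic feasible solution has at most two positive variables.
brown rice only: max(16/3, 4.3/0.4) = 10.75 servings → $3.76.
sunflower seeds only: max(16/3, 4.3/1.1) = 5.333 servings → $3.47.
almonds only: max(16/4, 4.3/1.7) = 4 servings → $3.40.
brown rice + sunflower seeds with both tight: 2.238 servings and 3.095 servings → $2.80.
brown rice + almonds with both tight: 2.857 servings and 1.857 servings → $2.58.
sunflower seeds + almonds with both targets exact would need a negative amount; discard.
The minimum over all feasible corners is $2.58.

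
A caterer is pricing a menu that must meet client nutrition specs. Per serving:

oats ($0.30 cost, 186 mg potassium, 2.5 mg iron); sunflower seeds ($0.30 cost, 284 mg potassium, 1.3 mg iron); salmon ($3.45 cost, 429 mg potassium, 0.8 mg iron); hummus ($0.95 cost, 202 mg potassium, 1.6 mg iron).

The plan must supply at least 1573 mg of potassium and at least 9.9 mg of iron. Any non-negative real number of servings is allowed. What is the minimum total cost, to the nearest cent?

For a min-cost LP with two ≥-constraints, a basic feasible solution has at most two positive variables.
oats only: max(1573/186, 9.9/2.5) = 8.457 servings → $2.54.
sunflower seeds only: max(1573/284, 9.9/1.3) = 7.615 servings → $2.28.
salmon only: max(1573/429, 9.9/0.8) = 12.38 servings → $42.69.
hummus only: max(1573/202, 9.9/1.6) = 7.787 servings → $7.40.
oats + sunflower seeds with both tight: 1.638 servings and 4.466 servings → $1.83.
oats + salmon with both tight: 3.236 servings and 2.264 servings → $8.78.
oats + hummus: intersection lies outside the first quadrant.
sunflower seeds + salmon: the both-tight solution has a negative serving — not a feasible corner.
sunflower seeds + hummus with both tight: 2.696 servings and 3.997 servings → $4.61.
salmon + hummus with both tight: 0.9851 servings and 5.695 servings → $8.81.
The minimum over all feasible corners is $1.83.

$1.83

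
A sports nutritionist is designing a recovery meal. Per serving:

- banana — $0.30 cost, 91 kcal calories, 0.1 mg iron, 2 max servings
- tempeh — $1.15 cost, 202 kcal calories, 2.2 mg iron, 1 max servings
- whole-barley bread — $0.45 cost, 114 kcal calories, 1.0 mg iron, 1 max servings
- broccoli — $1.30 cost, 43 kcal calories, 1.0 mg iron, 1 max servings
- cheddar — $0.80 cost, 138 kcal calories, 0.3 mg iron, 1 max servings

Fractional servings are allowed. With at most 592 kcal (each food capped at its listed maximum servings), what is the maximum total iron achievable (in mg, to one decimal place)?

4.6 mg

Iron per kcal: broccoli 0.02326, tempeh 0.01089, whole-barley bread 0.008772, cheddar 0.002174, banana 0.001099.
Take 1 serving of broccoli: uses 43 kcal, +1.0 mg iron (running total 1.0 mg).
Take 1 serving of tempeh: uses 202 kcal, +2.2 mg iron (running total 3.2 mg).
Take 1 serving of whole-barley bread: uses 114 kcal, +1.0 mg iron (running total 4.2 mg).
Take 1 serving of cheddar: uses 138 kcal, +0.3 mg iron (running total 4.5 mg).
Take 1.044 servings of banana: uses 95 kcal, +0.1 mg iron (running total 4.6 mg).
Greedy by best ratio exhausts the calories allowance optimally: 4.6 mg.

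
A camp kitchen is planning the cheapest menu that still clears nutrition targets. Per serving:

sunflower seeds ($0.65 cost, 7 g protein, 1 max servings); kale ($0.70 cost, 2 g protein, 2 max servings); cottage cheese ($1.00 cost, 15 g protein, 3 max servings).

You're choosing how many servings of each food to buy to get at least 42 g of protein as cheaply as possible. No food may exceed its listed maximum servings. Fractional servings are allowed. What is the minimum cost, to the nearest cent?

Cost per g of protein: cottage cheese $0.0667, sunflower seeds $0.0929, kale $0.3500.
Take 2.8 servings of cottage cheese: +42.0 g protein for $2.80 (total $2.80, still need 0.0 g).
Greedy by cheapest-per-g is optimal for a single linear constraint, so the minimum cost is $2.80.

$2.80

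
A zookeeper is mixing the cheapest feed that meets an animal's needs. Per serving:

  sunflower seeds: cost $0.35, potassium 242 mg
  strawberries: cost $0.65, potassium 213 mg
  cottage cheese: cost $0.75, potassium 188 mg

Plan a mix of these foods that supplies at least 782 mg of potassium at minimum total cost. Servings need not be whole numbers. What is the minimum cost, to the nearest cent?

Cost per mg of potassium: sunflower seeds $0.0014, strawberries $0.0031, cottage cheese $0.0040.
With no serving limits, use only sunflower seeds: 782 mg / 242 mg = 3.231 servings × $0.35 = $1.13.

$1.13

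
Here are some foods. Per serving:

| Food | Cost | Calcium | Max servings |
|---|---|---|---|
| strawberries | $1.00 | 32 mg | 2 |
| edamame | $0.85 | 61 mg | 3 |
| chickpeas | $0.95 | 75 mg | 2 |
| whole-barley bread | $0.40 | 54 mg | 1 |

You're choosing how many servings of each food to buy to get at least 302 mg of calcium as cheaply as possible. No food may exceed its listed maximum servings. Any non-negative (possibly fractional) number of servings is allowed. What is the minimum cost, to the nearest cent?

Cost per mg of calcium: whole-barley bread $0.0074, chickpeas $0.0127, edamame $0.0139, strawberries $0.0312.
Take 1 serving of whole-barley bread: +54.0 mg calcium for $0.40 (total $0.40, still need 248.0 mg).
Take 2 servings of chickpeas: +150.0 mg calcium for $1.90 (total $2.30, still need 98.0 mg).
Take 1.607 servings of edamame: +98.0 mg calcium for $1.37 (total $3.67, still need 0.0 mg).
Greedy by cheapest-per-mg is optimal for a single linear constraint, so the minimum cost is $3.67.

$3.67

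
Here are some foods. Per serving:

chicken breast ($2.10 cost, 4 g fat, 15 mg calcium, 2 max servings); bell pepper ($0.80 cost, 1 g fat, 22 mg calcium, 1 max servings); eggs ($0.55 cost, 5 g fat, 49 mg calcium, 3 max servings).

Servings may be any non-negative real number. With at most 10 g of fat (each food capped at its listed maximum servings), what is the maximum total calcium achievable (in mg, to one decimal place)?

Calcium per g fat: bell pepper 22, eggs 9.8, chicken breast 3.75.
Take 1 serving of bell pepper: uses 1 g fat, +22.0 mg calcium (running total 22.0 mg).
Take 1.8 servings of eggs: uses 9 g fat, +88.2 mg calcium (running total 110.2 mg).
Greedy by best ratio exhausts the fat allowance optimally: 110.2 mg.

110.2 mg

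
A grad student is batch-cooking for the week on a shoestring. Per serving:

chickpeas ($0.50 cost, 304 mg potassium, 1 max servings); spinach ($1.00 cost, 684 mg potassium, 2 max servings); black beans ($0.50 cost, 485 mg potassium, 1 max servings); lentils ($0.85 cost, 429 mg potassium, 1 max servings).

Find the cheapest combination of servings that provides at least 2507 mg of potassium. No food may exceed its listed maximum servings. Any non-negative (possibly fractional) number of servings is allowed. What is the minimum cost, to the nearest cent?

Cost per mg of potassium: black beans $0.0010, spinach $0.0015, chickpeas $0.0016, lentils $0.0020.
Take 1 serving of black beans: +485.0 mg potassium for $0.50 (total $0.50, still need 2022.0 mg).
Take 2 servings of spinach: +1368.0 mg potassium for $2.00 (total $2.50, still need 654.0 mg).
Take 1 serving of chickpeas: +304.0 mg potassium for $0.50 (total $3.00, still need 350.0 mg).
Take 0.8159 servings of lentils: +350.0 mg potassium for $0.69 (total $3.69, still need 0.0 mg).
Filling from the cheapest source first is optimal under one linear minimum: $3.69.

$3.69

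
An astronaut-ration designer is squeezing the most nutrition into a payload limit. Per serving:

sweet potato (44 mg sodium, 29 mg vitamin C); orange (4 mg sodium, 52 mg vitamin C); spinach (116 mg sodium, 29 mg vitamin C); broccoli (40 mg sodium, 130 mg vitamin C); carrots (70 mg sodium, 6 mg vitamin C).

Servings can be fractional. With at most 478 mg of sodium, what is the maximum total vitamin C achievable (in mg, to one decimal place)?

6214.0 mg

Vitamin C per mg sodium: orange 13, broccoli 3.25, sweet potato 0.6591, spinach 0.25, carrots 0.08571.
With no serving limits, spend the whole sodium allowance on orange: 478 mg / 4 mg × 52 mg = 6214.0 mg.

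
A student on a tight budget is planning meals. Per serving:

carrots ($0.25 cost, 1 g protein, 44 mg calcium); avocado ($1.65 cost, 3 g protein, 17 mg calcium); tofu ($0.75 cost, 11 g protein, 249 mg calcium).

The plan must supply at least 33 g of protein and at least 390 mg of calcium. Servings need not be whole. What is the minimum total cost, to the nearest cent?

$2.25

carrots only: max(33/1, 390/44) = 33 servings → $8.25.
avocado only: max(33/3, 390/17) = 22.94 servings → $37.85.
tofu only: max(33/11, 390/249) = 3 servings → $2.25.
carrots + avocado with both tight: 5.296 servings and 9.235 servings → $16.56.
carrots + tofu with both targets exact would need a negative amount; discard.
avocado + tofu with both tight: 7.013 servings and 1.087 servings → $12.39.
Cheapest feasible corner: $2.25.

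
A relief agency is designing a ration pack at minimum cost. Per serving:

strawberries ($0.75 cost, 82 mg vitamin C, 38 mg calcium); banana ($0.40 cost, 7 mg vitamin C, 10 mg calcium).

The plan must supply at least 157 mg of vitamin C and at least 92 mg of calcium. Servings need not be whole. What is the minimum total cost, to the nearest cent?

$1.82

Compare the cost at each extreme point of the feasible region.
strawberries only: max(157/82, 92/38) = 2.421 servings → $1.82.
banana only: max(157/7, 92/10) = 22.43 servings → $8.97.
strawberries + banana with both tight: 1.671 servings and 2.848 servings → $2.39.
The minimum over all feasible corners is $1.82.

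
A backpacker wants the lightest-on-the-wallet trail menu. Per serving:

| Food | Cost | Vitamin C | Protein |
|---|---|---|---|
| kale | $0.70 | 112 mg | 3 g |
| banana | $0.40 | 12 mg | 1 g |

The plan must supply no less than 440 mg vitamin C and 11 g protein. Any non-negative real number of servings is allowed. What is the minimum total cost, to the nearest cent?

Compare the cost at each extreme point of the feasible region.
kale only: max(440/112, 11/3) = 3.929 servings → $2.75.
banana only: max(440/12, 11/1) = 36.67 servings → $14.67.
kale + banana: intersection lies outside the first quadrant.
The minimum over all feasible corners is $2.75.

$2.75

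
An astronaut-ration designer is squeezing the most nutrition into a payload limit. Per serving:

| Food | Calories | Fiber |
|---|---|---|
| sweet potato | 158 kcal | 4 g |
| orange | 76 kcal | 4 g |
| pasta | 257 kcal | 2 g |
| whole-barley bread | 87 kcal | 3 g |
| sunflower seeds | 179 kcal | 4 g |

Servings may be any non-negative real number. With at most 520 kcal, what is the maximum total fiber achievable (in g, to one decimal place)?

27.4 g

Fiber per kcal: orange 0.05263, whole-barley bread 0.03448, sweet potato 0.02532, sunflower seeds 0.02235, pasta 0.007782.
With no serving limits, spend the whole calories allowance on orange: 520 kcal / 76 kcal × 4 g = 27.4 g.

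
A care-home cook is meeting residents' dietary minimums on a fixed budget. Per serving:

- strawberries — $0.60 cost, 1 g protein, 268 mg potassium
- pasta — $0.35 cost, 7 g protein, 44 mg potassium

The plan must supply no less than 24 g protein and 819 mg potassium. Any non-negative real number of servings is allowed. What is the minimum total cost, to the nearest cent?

$2.60

strawberries only: max(24/1, 819/268) = 24 servings → $14.40.
pasta only: max(24/7, 819/44) = 18.61 servings → $6.51.
strawberries + pasta with both tight: 2.553 servings and 3.064 servings → $2.60.
Cheapest feasible corner: $2.60.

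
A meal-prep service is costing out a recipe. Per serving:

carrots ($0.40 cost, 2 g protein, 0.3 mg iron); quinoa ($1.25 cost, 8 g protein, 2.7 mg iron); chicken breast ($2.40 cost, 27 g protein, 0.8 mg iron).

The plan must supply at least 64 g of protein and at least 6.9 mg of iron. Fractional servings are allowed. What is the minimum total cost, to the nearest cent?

Check every corner: each single food scaled to meet both minima, and each pair solved so both constraints bind.
carrots only: max(64/2, 6.9/0.3) = 32 servings → $12.80.
quinoa only: max(64/8, 6.9/2.7) = 8 servings → $10.00.
chicken breast only: max(64/27, 6.9/0.8) = 8.625 servings → $20.70.
carrots + quinoa: intersection lies outside the first quadrant.
carrots + chicken breast with both tight: 20.78 servings and 0.8308 servings → $10.31.
quinoa + chicken breast with both tight: 2.032 servings and 1.768 servings → $6.78.
The minimum over all feasible corners is $6.78.

$6.78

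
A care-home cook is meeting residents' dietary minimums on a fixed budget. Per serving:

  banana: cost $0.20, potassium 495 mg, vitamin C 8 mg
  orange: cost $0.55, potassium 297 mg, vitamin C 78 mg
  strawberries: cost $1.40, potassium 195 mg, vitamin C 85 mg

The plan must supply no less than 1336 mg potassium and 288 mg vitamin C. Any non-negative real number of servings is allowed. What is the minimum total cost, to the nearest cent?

$2.10

For a min-cost LP with two ≥-constraints, a basic feasible solution has at most two positive variables.
banana only: max(1336/495, 288/8) = 36 servings → $7.20.
orange only: max(1336/297, 288/78) = 4.498 servings → $2.47.
strawberries only: max(1336/195, 288/85) = 6.851 servings → $9.59.
banana + orange with both tight: 0.5153 servings and 3.639 servings → $2.10.
banana + strawberries with both tight: 1.417 servings and 3.255 servings → $4.84.
orange + strawberries: the both-tight solution has a negative serving — not a feasible corner.
So the least-cost plan costs $2.10.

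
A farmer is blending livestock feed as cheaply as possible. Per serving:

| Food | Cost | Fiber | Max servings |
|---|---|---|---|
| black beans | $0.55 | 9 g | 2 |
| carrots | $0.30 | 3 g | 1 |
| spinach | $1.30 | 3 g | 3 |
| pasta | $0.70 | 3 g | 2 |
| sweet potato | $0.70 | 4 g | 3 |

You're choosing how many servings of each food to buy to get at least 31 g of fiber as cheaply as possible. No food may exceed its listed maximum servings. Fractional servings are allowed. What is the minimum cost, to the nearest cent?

$3.15

Cost per g of fiber: black beans $0.0611, carrots $0.1000, sweet potato $0.1750, pasta $0.2333, spinach $0.4333.
Take 2 servings of black beans: +18.0 g fiber for $1.10 (total $1.10, still need 13.0 g).
Take 1 serving of carrots: +3.0 g fiber for $0.30 (total $1.40, still need 10.0 g).
Take 2.5 servings of sweet potato: +10.0 g fiber for $1.75 (total $3.15, still need 0.0 g).
Greedy by cheapest-per-g is optimal for a single linear constraint, so the minimum cost is $3.15.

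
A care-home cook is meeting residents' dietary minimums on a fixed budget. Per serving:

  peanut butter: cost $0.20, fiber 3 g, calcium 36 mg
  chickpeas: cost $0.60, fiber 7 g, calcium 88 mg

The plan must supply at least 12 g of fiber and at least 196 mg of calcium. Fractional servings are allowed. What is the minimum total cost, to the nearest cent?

$1.09

peanut butter only: max(12/3, 196/36) = 5.444 servings → $1.09.
chickpeas only: max(12/7, 196/88) = 2.227 servings → $1.34.
peanut butter + chickpeas: the both-tight solution has a negative serving — not a feasible corner.
The minimum over all feasible corners is $1.09.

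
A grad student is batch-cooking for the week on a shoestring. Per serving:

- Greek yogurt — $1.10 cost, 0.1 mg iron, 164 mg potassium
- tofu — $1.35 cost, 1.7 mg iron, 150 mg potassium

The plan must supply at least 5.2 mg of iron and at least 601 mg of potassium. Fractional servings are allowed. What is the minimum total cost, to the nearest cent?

Check every corner: each single food scaled to meet both minima, and each pair solved so both constraints bind.
Greek yogurt only: max(5.2/0.1, 601/164) = 52 servings → $57.20.
tofu only: max(5.2/1.7, 601/150) = 4.007 servings → $5.41.
Greek yogurt + tofu with both tight: 0.9162 servings and 3.005 servings → $5.06.
Cheapest feasible corner: $5.06.

$5.06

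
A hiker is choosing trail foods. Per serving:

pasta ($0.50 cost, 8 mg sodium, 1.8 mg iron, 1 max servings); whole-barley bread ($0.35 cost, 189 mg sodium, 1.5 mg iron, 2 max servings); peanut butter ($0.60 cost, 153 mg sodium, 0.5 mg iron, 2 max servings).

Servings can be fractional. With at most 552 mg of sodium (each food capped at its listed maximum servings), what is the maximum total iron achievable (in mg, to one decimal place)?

5.3 mg

Iron per mg sodium: pasta 0.225, whole-barley bread 0.007937, peanut butter 0.003268.
Take 1 serving of pasta: uses 8 mg sodium, +1.8 mg iron (running total 1.8 mg).
Take 2 servings of whole-barley bread: uses 378 mg sodium, +3.0 mg iron (running total 4.8 mg).
Take 1.085 servings of peanut butter: uses 166 mg sodium, +0.5 mg iron (running total 5.3 mg).
Greedy by best ratio exhausts the sodium allowance optimally: 5.3 mg.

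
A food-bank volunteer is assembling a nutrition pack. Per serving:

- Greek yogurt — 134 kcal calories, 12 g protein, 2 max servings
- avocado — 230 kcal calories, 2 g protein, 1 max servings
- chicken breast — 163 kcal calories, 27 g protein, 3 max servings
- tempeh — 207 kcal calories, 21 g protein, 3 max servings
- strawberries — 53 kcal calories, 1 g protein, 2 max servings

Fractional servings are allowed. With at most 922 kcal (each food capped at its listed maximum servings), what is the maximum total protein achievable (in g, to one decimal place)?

Protein per kcal: chicken breast 0.1656, tempeh 0.1014, Greek yogurt 0.08955, strawberries 0.01887, avocado 0.008696.
Take 3 servings of chicken breast: uses 489 kcal, +81.0 g protein (running total 81.0 g).
Take 2.092 servings of tempeh: uses 433 kcal, +43.9 g protein (running total 124.9 g).
Greedy by best ratio exhausts the calories allowance optimally: 124.9 g.

124.9 g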